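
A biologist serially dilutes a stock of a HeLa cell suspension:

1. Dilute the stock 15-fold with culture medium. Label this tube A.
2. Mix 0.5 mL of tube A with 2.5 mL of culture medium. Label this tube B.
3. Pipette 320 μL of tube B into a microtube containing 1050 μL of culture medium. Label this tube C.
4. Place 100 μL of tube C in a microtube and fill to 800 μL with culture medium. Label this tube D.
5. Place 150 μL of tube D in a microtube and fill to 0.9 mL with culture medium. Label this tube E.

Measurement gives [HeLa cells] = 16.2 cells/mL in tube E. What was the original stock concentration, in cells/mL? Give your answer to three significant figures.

Step 1: 15-fold → factor 15
Step 2: 0.5 mL + 2.5 mL = 3 mL total → factor 3/0.5 = 6
Step 3: 320 μL + 1050 μL = 1370 μL total → factor 1370/320 = 4.2812
Step 4: 100 μL brought to 800 μL → factor 800/100 = 8
Step 5: 150 μL brought to 0.9 mL → factor 900/150 = 6
Overall dilution factor = 15 × 6 × 4.2812 × 8 × 6 = 18495
Stock = 16.2 cells/mL × 18495 = 3.00 × 10^5 cells/mL

3.00 × 10^5 cells/mL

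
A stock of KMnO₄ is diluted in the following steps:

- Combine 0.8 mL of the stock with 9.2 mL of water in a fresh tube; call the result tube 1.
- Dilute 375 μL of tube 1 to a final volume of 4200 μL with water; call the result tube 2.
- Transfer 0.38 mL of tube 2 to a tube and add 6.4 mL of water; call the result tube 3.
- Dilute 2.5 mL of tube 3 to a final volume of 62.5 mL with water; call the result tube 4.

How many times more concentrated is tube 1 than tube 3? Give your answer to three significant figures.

200

Step 1: 0.8 mL + 9.2 mL = 10 mL total → factor 10/0.8 = 12.5
Step 2: 375 μL brought to 4200 μL → factor 4200/375 = 11.2
Step 3: 0.38 mL + 6.4 mL = 6.78 mL total → factor 6.78/0.38 = 17.842
Dilution factor to tube 1 = 12.5; to tube 3 = 2497.9
[tube 1]/[tube 3] = (factor to tube 3)/(factor to tube 1) = 2497.9/12.5 = 200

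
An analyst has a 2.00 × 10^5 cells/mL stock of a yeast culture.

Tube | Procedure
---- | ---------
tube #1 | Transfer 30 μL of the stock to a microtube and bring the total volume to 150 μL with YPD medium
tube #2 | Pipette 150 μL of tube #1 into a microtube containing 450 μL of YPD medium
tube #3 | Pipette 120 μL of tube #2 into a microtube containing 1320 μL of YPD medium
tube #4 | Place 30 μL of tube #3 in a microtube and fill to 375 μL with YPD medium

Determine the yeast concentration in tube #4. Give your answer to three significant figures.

Step 1: 30 μL brought to 150 μL → factor 150/30 = 5
Step 2: 150 μL + 450 μL = 600 μL total → factor 600/150 = 4
Step 3: 120 μL + 1320 μL = 1440 μL total → factor 1440/120 = 12
Step 4: 30 μL brought to 375 μL → factor 375/30 = 12.5
Overall dilution factor = 5 × 4 × 12 × 12.5 = 3000
Final = 2.00 × 10^5 cells/mL / 3000 = 66.7 cells/mL

66.7 cells/mL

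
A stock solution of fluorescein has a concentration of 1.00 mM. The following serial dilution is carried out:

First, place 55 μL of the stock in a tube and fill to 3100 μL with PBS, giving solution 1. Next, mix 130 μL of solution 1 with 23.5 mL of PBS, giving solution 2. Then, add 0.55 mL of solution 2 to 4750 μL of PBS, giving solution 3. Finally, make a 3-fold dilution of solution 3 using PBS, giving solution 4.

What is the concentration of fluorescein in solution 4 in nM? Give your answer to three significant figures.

Step 1: 55 μL brought to 3100 μL → factor 3100/55 = 56.364
Step 2: 130 μL + 23.5 mL = 23630 μL total → factor 23630/130 = 181.77
Step 3: 0.55 mL + 4750 μL = 5.3 mL total → factor 5.3/0.55 = 9.6364
Step 4: 3-fold → factor 3
Overall dilution factor = 56.364 × 181.77 × 9.6364 × 3 = 2.9618 × 10^5
Final = 1.00 mM / 2.9618 × 10^5 = 3.376 × 10^-6 mM = 3.38 nM

3.38 nM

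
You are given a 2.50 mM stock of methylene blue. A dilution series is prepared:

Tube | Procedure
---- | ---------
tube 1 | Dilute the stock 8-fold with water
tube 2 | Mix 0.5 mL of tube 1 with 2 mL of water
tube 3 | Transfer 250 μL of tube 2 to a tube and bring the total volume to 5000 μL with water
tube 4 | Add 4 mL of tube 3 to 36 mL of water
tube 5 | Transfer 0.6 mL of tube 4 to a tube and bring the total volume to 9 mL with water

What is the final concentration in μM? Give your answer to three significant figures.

0.0208 μM

Step 1: 8-fold → factor 8
Step 2: 0.5 mL + 2 mL = 2.5 mL total → factor 2.5/0.5 = 5
Step 3: 250 μL brought to 5000 μL → factor 5000/250 = 20
Step 4: 4 mL + 36 mL = 40 mL total → factor 40/4 = 10
Step 5: 0.6 mL brought to 9 mL → factor 9/0.6 = 15
Overall dilution factor = 8 × 5 × 20 × 10 × 15 = 1.2 × 10^5
Final = 2.50 mM / 1.2 × 10^5 = 2.083 × 10^-5 mM = 0.0208 μM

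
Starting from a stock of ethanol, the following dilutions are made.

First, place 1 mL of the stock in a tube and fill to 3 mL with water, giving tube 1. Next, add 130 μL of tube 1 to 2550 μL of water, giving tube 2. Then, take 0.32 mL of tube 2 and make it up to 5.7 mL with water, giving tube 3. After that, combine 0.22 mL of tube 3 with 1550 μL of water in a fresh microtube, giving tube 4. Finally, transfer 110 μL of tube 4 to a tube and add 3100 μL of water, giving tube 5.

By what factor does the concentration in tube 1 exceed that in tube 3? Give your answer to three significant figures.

Step 1: 1 mL brought to 3 mL → factor 3/1 = 3
Step 2: 130 μL + 2550 μL = 2680 μL total → factor 2680/130 = 20.615
Step 3: 0.32 mL brought to 5.7 mL → factor 5.7/0.32 = 17.812
Dilution factor to tube 1 = 3; to tube 3 = 1101.6
[tube 1]/[tube 3] = (factor to tube 3)/(factor to tube 1) = 1101.6/3 = 367

367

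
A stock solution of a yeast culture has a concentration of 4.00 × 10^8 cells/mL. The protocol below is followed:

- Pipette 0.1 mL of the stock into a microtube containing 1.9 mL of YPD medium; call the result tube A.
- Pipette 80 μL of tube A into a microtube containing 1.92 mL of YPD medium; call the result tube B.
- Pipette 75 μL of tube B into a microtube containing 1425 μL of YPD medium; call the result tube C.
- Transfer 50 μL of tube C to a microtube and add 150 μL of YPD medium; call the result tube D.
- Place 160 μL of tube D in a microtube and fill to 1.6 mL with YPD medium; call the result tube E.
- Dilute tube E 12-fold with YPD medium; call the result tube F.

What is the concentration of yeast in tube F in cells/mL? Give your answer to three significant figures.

Step 1: 0.1 mL + 1.9 mL = 2 mL total → factor 2/0.1 = 20
Step 2: 80 μL + 1.92 mL = 2000 μL total → factor 2000/80 = 25
Step 3: 75 μL + 1425 μL = 1500 μL total → factor 1500/75 = 20
Step 4: 50 μL + 150 μL = 200 μL total → factor 200/50 = 4
Step 5: 160 μL brought to 1.6 mL → factor 1600/160 = 10
Step 6: 12-fold → factor 12
Overall dilution factor = 20 × 25 × 20 × 4 × 10 × 12 = 4.8 × 10^6
Final = 4.00 × 10^8 cells/mL / 4.8 × 10^6 = 83.3 cells/mL

83.3 cells/mL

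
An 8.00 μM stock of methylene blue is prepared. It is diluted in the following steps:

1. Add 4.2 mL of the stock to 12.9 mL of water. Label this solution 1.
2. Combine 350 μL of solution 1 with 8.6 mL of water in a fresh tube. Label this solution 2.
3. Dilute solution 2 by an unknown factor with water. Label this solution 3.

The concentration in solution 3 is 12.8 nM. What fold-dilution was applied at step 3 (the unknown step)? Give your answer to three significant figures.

Step 1: 4.2 mL + 12.9 mL = 17.1 mL total → factor 17.1/4.2 = 4.0714
Step 2: 350 μL + 8.6 mL = 8950 μL total → factor 8950/350 = 25.571
Step 3: unknown factor x
Product of known-step factors = 104.11
Overall factor = 8.00 μM / (12.8 nM) = 625
x = 625 / 104.11 = 6.00

6.00-fold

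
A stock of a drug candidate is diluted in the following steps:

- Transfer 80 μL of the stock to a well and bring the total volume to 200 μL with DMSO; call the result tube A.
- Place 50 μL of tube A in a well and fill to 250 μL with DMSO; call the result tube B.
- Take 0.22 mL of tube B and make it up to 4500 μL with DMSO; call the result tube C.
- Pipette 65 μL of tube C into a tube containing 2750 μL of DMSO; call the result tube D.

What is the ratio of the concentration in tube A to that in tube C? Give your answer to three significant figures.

102

Step 1: 80 μL brought to 200 μL → factor 200/80 = 2.5
Step 2: 50 μL brought to 250 μL → factor 250/50 = 5
Step 3: 0.22 mL brought to 4500 μL → factor 4.5/0.22 = 20.455
Dilution factor to tube A = 2.5; to tube C = 255.68
[tube A]/[tube C] = (factor to tube C)/(factor to tube A) = 255.68/2.5 = 102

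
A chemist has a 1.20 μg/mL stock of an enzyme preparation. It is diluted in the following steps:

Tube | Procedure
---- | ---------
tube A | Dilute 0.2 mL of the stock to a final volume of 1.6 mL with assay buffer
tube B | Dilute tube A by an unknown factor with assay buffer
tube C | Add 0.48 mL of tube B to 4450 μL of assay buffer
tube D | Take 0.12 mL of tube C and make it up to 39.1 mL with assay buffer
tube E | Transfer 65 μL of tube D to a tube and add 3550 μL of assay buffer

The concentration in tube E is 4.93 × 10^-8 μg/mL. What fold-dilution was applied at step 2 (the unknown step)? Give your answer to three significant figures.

Step 1: 0.2 mL brought to 1.6 mL → factor 1.6/0.2 = 8
Step 2: unknown factor x
Step 3: 0.48 mL + 4450 μL = 4.93 mL total → factor 4.93/0.48 = 10.271
Step 4: 0.12 mL brought to 39.1 mL → factor 39.1/0.12 = 325.83
Step 5: 65 μL + 3550 μL = 3615 μL total → factor 3615/65 = 55.615
Product of known-step factors = 1.489 × 10^6
Overall factor = 1.20 μg/mL / (4.93 × 10^-8 μg/mL) = 2.4341 × 10^7
x = 2.4341 × 10^7 / 1.489 × 10^6 = 16.3

16.3-fold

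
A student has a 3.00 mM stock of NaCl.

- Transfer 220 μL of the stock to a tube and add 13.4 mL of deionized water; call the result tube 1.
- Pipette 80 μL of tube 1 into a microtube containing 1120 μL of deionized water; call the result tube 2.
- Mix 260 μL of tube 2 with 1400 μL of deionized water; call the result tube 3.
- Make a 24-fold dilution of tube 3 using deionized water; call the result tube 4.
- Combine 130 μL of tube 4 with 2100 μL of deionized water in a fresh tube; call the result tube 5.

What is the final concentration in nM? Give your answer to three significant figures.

1.23 nM

Step 1: 220 μL + 13.4 mL = 13620 μL total → factor 13620/220 = 61.909
Step 2: 80 μL + 1120 μL = 1200 μL total → factor 1200/80 = 15
Step 3: 260 μL + 1400 μL = 1660 μL total → factor 1660/260 = 6.3846
Step 4: 24-fold → factor 24
Step 5: 130 μL + 2100 μL = 2230 μL total → factor 2230/130 = 17.154
Overall dilution factor = 61.909 × 15 × 6.3846 × 24 × 17.154 = 2.4409 × 10^6
Final = 3.00 mM / 2.4409 × 10^6 = 1.229 × 10^-6 mM = 1.23 nM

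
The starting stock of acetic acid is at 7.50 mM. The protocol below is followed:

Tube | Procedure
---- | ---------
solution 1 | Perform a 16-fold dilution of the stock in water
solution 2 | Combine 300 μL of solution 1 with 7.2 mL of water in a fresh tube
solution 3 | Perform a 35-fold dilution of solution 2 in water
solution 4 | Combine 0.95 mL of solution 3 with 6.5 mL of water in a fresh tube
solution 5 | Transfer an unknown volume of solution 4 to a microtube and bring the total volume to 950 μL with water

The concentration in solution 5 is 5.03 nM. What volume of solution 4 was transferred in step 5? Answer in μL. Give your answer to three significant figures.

Step 1: 16-fold → factor 16
Step 2: 300 μL + 7.2 mL = 7500 μL total → factor 7500/300 = 25
Step 3: 35-fold → factor 35
Step 4: 0.95 mL + 6.5 mL = 7.45 mL total → factor 7.45/0.95 = 7.8421
Step 5: v brought to 950 μL → factor = 950 μL/v
Product of known-step factors = 1.0979 × 10^5
Overall factor = 7.50 mM / (5.03 nM) = 1.4911 × 10^6
Step-5 factor = 1.4911 × 10^6 / 1.0979 × 10^5 = 13.581
v = 950 μL / 13.581 = 70.0 μL

70.0 μL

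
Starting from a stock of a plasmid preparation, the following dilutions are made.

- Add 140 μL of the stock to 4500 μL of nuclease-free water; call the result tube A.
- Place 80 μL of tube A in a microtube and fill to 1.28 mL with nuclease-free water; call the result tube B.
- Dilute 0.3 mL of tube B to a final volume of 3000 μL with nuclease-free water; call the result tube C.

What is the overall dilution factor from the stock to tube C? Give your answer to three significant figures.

5.30 × 10^3

Step 1: 140 μL + 4500 μL = 4640 μL total → factor 4640/140 = 33.143
Step 2: 80 μL brought to 1.28 mL → factor 1280/80 = 16
Step 3: 0.3 mL brought to 3000 μL → factor 3/0.3 = 10
Overall dilution factor = 33.143 × 16 × 10 = 5302.9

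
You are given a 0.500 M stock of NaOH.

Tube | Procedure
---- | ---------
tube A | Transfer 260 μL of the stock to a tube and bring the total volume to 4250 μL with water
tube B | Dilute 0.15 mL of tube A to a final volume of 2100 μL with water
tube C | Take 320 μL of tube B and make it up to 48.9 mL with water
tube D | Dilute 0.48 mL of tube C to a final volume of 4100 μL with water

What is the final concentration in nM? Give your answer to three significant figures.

Step 1: 260 μL brought to 4250 μL → factor 4250/260 = 16.346
Step 2: 0.15 mL brought to 2100 μL → factor 2.1/0.15 = 14
Step 3: 320 μL brought to 48.9 mL → factor 48900/320 = 152.81
Step 4: 0.48 mL brought to 4100 μL → factor 4.1/0.48 = 8.5417
Overall dilution factor = 16.346 × 14 × 152.81 × 8.5417 = 2.9871 × 10^5
Final = 0.500 M / 2.9871 × 10^5 = 1.674 × 10^-6 M = 1.67 × 10^3 nM

1.67 × 10^3 nM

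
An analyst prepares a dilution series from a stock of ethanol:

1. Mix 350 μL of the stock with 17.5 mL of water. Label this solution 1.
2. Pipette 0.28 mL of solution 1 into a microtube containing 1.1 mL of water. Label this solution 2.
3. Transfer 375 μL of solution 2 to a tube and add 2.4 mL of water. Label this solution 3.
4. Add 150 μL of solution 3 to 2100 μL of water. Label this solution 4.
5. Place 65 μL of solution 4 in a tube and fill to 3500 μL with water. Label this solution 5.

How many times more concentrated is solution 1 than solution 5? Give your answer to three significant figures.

2.95 × 10^4

Step 1: 350 μL + 17.5 mL = 17850 μL total → factor 17850/350 = 51
Step 2: 0.28 mL + 1.1 mL = 1.38 mL total → factor 1.38/0.28 = 4.9286
Step 3: 375 μL + 2.4 mL = 2775 μL total → factor 2775/375 = 7.4
Step 4: 150 μL + 2100 μL = 2250 μL total → factor 2250/150 = 15
Step 5: 65 μL brought to 3500 μL → factor 3500/65 = 53.846
Dilution factor to solution 1 = 51; to solution 5 = 1.5023 × 10^6
[solution 1]/[solution 5] = (factor to solution 5)/(factor to solution 1) = 1.5023 × 10^6/51 = 2.95 × 10^4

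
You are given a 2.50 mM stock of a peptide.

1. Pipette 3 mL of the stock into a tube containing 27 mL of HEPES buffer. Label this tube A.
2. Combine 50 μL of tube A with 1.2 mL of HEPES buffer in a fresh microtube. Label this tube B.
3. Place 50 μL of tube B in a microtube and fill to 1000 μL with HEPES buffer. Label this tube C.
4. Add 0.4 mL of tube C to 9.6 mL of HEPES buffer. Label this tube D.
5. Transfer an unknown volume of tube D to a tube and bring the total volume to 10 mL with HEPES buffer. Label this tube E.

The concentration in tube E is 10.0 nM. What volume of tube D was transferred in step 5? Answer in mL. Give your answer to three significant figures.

5.00 mL

Step 1: 3 mL + 27 mL = 30 mL total → factor 30/3 = 10
Step 2: 50 μL + 1.2 mL = 1250 μL total → factor 1250/50 = 25
Step 3: 50 μL brought to 1000 μL → factor 1000/50 = 20
Step 4: 0.4 mL + 9.6 mL = 10 mL total → factor 10/0.4 = 25
Step 5: v brought to 10 mL → factor = 10 mL/v
Product of known-step factors = 1.25 × 10^5
Overall factor = 2.50 mM / (10.0 nM) = 2.5 × 10^5
Step-5 factor = 2.5 × 10^5 / 1.25 × 10^5 = 2
v = 10 mL / 2 = 5.00 mL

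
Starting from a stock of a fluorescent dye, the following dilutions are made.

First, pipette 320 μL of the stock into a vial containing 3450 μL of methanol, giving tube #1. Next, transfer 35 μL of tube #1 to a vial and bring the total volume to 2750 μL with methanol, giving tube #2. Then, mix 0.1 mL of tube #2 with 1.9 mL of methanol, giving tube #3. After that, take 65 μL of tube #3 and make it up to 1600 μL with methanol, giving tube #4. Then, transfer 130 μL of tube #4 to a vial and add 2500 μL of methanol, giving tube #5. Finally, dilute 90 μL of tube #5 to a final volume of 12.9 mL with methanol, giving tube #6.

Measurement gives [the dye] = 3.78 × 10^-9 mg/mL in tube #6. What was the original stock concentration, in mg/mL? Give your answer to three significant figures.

Step 1: 320 μL + 3450 μL = 3770 μL total → factor 3770/320 = 11.781
Step 2: 35 μL brought to 2750 μL → factor 2750/35 = 78.571
Step 3: 0.1 mL + 1.9 mL = 2 mL total → factor 2/0.1 = 20
Step 4: 65 μL brought to 1600 μL → factor 1600/65 = 24.615
Step 5: 130 μL + 2500 μL = 2630 μL total → factor 2630/130 = 20.231
Step 6: 90 μL brought to 12.9 mL → factor 12900/90 = 143.33
Overall dilution factor = 11.781 × 78.571 × 20 × 24.615 × 20.231 × 143.33 = 1.3215 × 10^9
Stock = 3.78 × 10^-9 mg/mL × 1.3215 × 10^9 = 5.00 mg/mL

5.00 mg/mL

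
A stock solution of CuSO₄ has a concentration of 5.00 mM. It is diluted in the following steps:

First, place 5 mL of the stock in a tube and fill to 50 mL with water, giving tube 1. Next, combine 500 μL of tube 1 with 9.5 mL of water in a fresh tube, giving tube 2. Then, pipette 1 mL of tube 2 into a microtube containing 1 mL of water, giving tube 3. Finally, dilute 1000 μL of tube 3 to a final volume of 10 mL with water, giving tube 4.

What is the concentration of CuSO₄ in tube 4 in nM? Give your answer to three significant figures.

Step 1: 5 mL brought to 50 mL → factor 50/5 = 10
Step 2: 500 μL + 9.5 mL = 10000 μL total → factor 10000/500 = 20
Step 3: 1 mL + 1 mL = 2 mL total → factor 2/1 = 2
Step 4: 1000 μL brought to 10 mL → factor 10000/1000 = 10
Overall dilution factor = 10 × 20 × 2 × 10 = 4000
Final = 5.00 mM / 4000 = 0.001250 mM = 1.25 × 10^3 nM

1.25 × 10^3 nM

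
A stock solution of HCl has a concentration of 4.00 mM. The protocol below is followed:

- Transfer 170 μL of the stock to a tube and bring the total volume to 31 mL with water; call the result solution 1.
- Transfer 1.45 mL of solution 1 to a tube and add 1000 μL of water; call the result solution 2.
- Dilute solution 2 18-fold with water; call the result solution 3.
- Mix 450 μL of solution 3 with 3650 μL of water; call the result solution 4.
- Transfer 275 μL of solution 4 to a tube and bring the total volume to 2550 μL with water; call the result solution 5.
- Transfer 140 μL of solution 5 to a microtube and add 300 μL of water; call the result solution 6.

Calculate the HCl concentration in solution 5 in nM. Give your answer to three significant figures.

Step 1: 170 μL brought to 31 mL → factor 31000/170 = 182.35
Step 2: 1.45 mL + 1000 μL = 2.45 mL total → factor 2.45/1.45 = 1.6897
Step 3: 18-fold → factor 18
Step 4: 450 μL + 3650 μL = 4100 μL total → factor 4100/450 = 9.1111
Step 5: 275 μL brought to 2550 μL → factor 2550/275 = 9.2727
Dilution factor through solution 5 = 182.35 × 1.6897 × 18 × 9.1111 × 9.2727 = 4.6856 × 10^5
[solution 5] = 4.00 mM / 4.6856 × 10^5 = 8.537 × 10^-6 mM = 8.54 nM

8.54 nM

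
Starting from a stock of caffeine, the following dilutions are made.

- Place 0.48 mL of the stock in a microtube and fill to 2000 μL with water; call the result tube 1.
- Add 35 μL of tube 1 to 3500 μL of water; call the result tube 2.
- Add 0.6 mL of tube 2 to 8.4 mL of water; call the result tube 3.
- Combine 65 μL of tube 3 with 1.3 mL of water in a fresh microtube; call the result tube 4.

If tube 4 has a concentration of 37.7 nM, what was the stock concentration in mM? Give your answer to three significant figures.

5.00 mM

Step 1: 0.48 mL brought to 2000 μL → factor 2/0.48 = 4.1667
Step 2: 35 μL + 3500 μL = 3535 μL total → factor 3535/35 = 101
Step 3: 0.6 mL + 8.4 mL = 9 mL total → factor 9/0.6 = 15
Step 4: 65 μL + 1.3 mL = 1365 μL total → factor 1365/65 = 21
Overall dilution factor = 4.1667 × 101 × 15 × 21 = 1.3256 × 10^5
Stock = 37.7 nM × 1.3256 × 10^5 = 4.998 × 10^6 nM = 5.00 mM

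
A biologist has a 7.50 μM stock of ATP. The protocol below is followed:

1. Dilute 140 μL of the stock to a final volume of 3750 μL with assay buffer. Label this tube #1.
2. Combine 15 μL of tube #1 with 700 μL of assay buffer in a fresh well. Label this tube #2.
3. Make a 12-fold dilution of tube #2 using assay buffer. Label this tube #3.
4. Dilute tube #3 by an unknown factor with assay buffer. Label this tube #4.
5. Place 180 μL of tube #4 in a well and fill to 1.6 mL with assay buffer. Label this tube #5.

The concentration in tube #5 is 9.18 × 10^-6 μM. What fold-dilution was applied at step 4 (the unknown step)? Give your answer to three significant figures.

Step 1: 140 μL brought to 3750 μL → factor 3750/140 = 26.786
Step 2: 15 μL + 700 μL = 715 μL total → factor 715/15 = 47.667
Step 3: 12-fold → factor 12
Step 4: unknown factor x
Step 5: 180 μL brought to 1.6 mL → factor 1600/180 = 8.8889
Product of known-step factors = 1.3619 × 10^5
Overall factor = 7.50 μM / (9.18 × 10^-6 μM) = 8.1699 × 10^5
x = 8.1699 × 10^5 / 1.3619 × 10^5 = 6.00

6.00-fold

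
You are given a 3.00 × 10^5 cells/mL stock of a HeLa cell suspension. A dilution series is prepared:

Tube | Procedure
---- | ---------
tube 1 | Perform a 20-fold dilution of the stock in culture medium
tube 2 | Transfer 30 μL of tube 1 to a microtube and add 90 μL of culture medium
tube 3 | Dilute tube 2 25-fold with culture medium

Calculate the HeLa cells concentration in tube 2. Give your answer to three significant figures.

3.75 × 10^3 cells/mL

Step 1: 20-fold → factor 20
Step 2: 30 μL + 90 μL = 120 μL total → factor 120/30 = 4
Dilution factor through tube 2 = 20 × 4 = 80
[tube 2] = 3.00 × 10^5 cells/mL / 80 = 3.75 × 10^3 cells/mL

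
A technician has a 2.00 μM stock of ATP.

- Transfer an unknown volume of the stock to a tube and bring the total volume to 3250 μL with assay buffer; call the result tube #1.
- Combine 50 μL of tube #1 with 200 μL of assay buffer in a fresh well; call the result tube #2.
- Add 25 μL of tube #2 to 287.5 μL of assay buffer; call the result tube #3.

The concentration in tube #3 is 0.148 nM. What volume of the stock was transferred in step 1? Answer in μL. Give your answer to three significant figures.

15.0 μL

Step 1: v brought to 3250 μL → factor = 3250 μL/v
Step 2: 50 μL + 200 μL = 250 μL total → factor 250/50 = 5
Step 3: 25 μL + 287.5 μL = 312.5 μL total → factor 312.5/25 = 12.5
Product of known-step factors = 62.5
Overall factor = 2.00 μM / (0.148 nM) = 13514
Step-1 factor = 13514 / 62.5 = 216.22
v = 3250 μL / 216.22 = 15.0 μL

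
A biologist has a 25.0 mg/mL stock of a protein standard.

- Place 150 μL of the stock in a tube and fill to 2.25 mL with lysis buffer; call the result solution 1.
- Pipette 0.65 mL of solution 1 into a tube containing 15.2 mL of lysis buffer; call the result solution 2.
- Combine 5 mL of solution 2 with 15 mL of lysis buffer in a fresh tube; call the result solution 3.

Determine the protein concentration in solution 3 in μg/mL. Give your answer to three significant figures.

17.1 μg/mL

Step 1: 150 μL brought to 2.25 mL → factor 2250/150 = 15
Step 2: 0.65 mL + 15.2 mL = 15.85 mL total → factor 15.85/0.65 = 24.385
Step 3: 5 mL + 15 mL = 20 mL total → factor 20/5 = 4
Overall dilution factor = 15 × 24.385 × 4 = 1463.1
Final = 25.0 mg/mL / 1463.1 = 0.01709 mg/mL = 17.1 μg/mL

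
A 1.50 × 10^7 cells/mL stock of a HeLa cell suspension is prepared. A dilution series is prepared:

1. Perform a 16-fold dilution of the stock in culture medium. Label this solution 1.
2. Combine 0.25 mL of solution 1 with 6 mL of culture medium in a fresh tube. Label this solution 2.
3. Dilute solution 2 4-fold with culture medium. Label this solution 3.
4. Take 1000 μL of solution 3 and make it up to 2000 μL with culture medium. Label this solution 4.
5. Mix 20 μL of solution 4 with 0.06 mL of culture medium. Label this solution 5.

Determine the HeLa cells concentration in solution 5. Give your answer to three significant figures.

1.17 × 10^3 cells/mL

Step 1: 16-fold → factor 16
Step 2: 0.25 mL + 6 mL = 6.25 mL total → factor 6.25/0.25 = 25
Step 3: 4-fold → factor 4
Step 4: 1000 μL brought to 2000 μL → factor 2000/1000 = 2
Step 5: 20 μL + 0.06 mL = 80 μL total → factor 80/20 = 4
Overall dilution factor = 16 × 25 × 4 × 2 × 4 = 12800
Final = 1.50 × 10^7 cells/mL / 12800 = 1.17 × 10^3 cells/mL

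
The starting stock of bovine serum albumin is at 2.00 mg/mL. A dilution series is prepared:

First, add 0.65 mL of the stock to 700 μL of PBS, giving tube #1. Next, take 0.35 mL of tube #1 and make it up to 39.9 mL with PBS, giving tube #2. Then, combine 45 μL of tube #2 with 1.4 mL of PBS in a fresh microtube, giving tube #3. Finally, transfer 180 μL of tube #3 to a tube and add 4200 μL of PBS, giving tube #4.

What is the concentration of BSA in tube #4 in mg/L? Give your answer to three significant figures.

Step 1: 0.65 mL + 700 μL = 1.35 mL total → factor 1.35/0.65 = 2.0769
Step 2: 0.35 mL brought to 39.9 mL → factor 39.9/0.35 = 114
Step 3: 45 μL + 1.4 mL = 1445 μL total → factor 1445/45 = 32.111
Step 4: 180 μL + 4200 μL = 4380 μL total → factor 4380/180 = 24.333
Overall dilution factor = 2.0769 × 114 × 32.111 × 24.333 = 1.85 × 10^5
Final = 2.00 mg/mL / 1.85 × 10^5 = 1.081 × 10^-5 mg/mL = 0.0108 mg/L

0.0108 mg/L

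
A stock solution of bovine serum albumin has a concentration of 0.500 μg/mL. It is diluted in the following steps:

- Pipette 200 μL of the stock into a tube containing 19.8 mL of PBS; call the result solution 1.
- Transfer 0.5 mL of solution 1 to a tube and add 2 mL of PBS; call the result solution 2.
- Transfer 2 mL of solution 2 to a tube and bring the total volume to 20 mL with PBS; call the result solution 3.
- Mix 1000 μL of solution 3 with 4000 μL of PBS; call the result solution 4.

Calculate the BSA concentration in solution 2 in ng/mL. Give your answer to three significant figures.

Step 1: 200 μL + 19.8 mL = 20000 μL total → factor 20000/200 = 100
Step 2: 0.5 mL + 2 mL = 2.5 mL total → factor 2.5/0.5 = 5
Dilution factor through solution 2 = 100 × 5 = 500
[solution 2] = 0.500 μg/mL / 500 = 0.001000 μg/mL = 1.00 ng/mL

1.00 ng/mL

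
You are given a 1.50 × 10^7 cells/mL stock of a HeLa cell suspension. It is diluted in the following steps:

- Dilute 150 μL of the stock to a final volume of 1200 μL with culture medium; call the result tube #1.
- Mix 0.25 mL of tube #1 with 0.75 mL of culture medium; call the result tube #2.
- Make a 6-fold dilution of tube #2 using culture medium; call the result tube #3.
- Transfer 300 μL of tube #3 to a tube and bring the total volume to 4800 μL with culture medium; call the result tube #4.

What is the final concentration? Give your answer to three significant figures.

4.88 × 10^3 cells/mL

Step 1: 150 μL brought to 1200 μL → factor 1200/150 = 8
Step 2: 0.25 mL + 0.75 mL = 1 mL total → factor 1/0.25 = 4
Step 3: 6-fold → factor 6
Step 4: 300 μL brought to 4800 μL → factor 4800/300 = 16
Overall dilution factor = 8 × 4 × 6 × 16 = 3072
Final = 1.50 × 10^7 cells/mL / 3072 = 4.88 × 10^3 cells/mL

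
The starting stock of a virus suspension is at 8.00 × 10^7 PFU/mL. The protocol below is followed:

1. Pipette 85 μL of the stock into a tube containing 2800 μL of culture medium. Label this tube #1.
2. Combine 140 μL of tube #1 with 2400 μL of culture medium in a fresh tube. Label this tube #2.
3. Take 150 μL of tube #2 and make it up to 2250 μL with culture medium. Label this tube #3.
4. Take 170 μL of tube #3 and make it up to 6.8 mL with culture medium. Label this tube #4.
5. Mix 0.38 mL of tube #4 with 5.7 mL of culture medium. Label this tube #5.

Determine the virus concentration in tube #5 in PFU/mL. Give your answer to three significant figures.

13.5 PFU/mL

Step 1: 85 μL + 2800 μL = 2885 μL total → factor 2885/85 = 33.941
Step 2: 140 μL + 2400 μL = 2540 μL total → factor 2540/140 = 18.143
Step 3: 150 μL brought to 2250 μL → factor 2250/150 = 15
Step 4: 170 μL brought to 6.8 mL → factor 6800/170 = 40
Step 5: 0.38 mL + 5.7 mL = 6.08 mL total → factor 6.08/0.38 = 16
Overall dilution factor = 33.941 × 18.143 × 15 × 40 × 16 = 5.9116 × 10^6
Final = 8.00 × 10^7 PFU/mL / 5.9116 × 10^6 = 13.5 PFU/mL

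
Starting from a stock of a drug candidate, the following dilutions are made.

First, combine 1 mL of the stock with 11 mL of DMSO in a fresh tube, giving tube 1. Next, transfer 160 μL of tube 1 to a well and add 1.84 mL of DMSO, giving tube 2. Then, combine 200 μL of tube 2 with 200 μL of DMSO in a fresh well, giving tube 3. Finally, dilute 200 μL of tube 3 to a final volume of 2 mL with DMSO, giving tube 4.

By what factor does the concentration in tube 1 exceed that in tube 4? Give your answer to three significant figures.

Step 1: 1 mL + 11 mL = 12 mL total → factor 12/1 = 12
Step 2: 160 μL + 1.84 mL = 2000 μL total → factor 2000/160 = 12.5
Step 3: 200 μL + 200 μL = 400 μL total → factor 400/200 = 2
Step 4: 200 μL brought to 2 mL → factor 2000/200 = 10
Dilution factor to tube 1 = 12; to tube 4 = 3000
[tube 1]/[tube 4] = (factor to tube 4)/(factor to tube 1) = 3000/12 = 250

250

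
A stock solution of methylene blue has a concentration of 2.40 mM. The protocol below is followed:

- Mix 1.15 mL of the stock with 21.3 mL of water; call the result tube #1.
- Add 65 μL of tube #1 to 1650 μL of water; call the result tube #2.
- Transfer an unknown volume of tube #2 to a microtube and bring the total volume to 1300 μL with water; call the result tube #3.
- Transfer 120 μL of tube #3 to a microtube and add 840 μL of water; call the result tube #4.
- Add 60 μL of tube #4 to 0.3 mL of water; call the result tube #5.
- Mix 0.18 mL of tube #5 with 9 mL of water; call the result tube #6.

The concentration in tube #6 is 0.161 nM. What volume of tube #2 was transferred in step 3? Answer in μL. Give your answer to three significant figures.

Step 1: 1.15 mL + 21.3 mL = 22.45 mL total → factor 22.45/1.15 = 19.522
Step 2: 65 μL + 1650 μL = 1715 μL total → factor 1715/65 = 26.385
Step 3: v brought to 1300 μL → factor = 1300 μL/v
Step 4: 120 μL + 840 μL = 960 μL total → factor 960/120 = 8
Step 5: 60 μL + 0.3 mL = 360 μL total → factor 360/60 = 6
Step 6: 0.18 mL + 9 mL = 9.18 mL total → factor 9.18/0.18 = 51
Product of known-step factors = 1.2609 × 10^6
Overall factor = 2.40 mM / (0.161 nM) = 1.4907 × 10^7
Step-3 factor = 1.4907 × 10^7 / 1.2609 × 10^6 = 11.822
v = 1300 μL / 11.822 = 110 μL

110 μL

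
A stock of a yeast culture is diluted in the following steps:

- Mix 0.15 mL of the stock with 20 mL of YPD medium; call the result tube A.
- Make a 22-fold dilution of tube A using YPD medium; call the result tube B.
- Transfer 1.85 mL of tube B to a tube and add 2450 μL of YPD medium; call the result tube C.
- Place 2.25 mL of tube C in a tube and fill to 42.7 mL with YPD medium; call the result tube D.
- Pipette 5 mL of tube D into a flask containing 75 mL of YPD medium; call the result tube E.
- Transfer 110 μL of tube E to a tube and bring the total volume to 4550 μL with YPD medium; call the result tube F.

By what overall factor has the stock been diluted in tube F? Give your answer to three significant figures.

8.63 × 10^7

Step 1: 0.15 mL + 20 mL = 20.15 mL total → factor 20.15/0.15 = 134.33
Step 2: 22-fold → factor 22
Step 3: 1.85 mL + 2450 μL = 4.3 mL total → factor 4.3/1.85 = 2.3243
Step 4: 2.25 mL brought to 42.7 mL → factor 42.7/2.25 = 18.978
Step 5: 5 mL + 75 mL = 80 mL total → factor 80/5 = 16
Step 6: 110 μL brought to 4550 μL → factor 4550/110 = 41.364
Overall dilution factor = 134.33 × 22 × 2.3243 × 18.978 × 16 × 41.364 = 8.6275 × 10^7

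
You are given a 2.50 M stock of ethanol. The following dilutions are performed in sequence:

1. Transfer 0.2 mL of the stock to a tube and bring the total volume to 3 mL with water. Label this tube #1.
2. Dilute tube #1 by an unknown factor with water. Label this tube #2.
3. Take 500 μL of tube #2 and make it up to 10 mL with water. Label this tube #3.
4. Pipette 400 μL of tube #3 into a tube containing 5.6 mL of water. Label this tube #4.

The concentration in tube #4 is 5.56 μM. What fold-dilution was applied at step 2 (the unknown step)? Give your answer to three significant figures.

99.9-fold

Step 1: 0.2 mL brought to 3 mL → factor 3/0.2 = 15
Step 2: unknown factor x
Step 3: 500 μL brought to 10 mL → factor 10000/500 = 20
Step 4: 400 μL + 5.6 mL = 6000 μL total → factor 6000/400 = 15
Product of known-step factors = 4500
Overall factor = 2.50 M / (5.56 μM) = 4.4964 × 10^5
x = 4.4964 × 10^5 / 4500 = 99.9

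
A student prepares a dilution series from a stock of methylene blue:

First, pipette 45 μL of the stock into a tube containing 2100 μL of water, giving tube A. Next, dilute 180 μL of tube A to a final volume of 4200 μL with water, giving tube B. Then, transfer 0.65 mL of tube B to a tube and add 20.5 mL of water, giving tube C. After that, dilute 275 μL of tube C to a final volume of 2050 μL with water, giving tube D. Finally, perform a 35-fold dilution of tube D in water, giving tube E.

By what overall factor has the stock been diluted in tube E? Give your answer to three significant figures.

9.44 × 10^6

Step 1: 45 μL + 2100 μL = 2145 μL total → factor 2145/45 = 47.667
Step 2: 180 μL brought to 4200 μL → factor 4200/180 = 23.333
Step 3: 0.65 mL + 20.5 mL = 21.15 mL total → factor 21.15/0.65 = 32.538
Step 4: 275 μL brought to 2050 μL → factor 2050/275 = 7.4545
Step 5: 35-fold → factor 35
Overall dilution factor = 47.667 × 23.333 × 32.538 × 7.4545 × 35 = 9.4423 × 10^6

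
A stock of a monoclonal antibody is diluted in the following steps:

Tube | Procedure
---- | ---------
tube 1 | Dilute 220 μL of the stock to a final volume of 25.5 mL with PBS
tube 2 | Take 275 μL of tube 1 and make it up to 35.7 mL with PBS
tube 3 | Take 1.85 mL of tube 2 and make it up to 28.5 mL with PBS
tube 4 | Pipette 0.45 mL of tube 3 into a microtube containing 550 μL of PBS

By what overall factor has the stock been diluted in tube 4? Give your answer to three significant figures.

5.15 × 10^5

Step 1: 220 μL brought to 25.5 mL → factor 25500/220 = 115.91
Step 2: 275 μL brought to 35.7 mL → factor 35700/275 = 129.82
Step 3: 1.85 mL brought to 28.5 mL → factor 28.5/1.85 = 15.405
Step 4: 0.45 mL + 550 μL = 1 mL total → factor 1/0.45 = 2.2222
Overall dilution factor = 115.91 × 129.82 × 15.405 × 2.2222 = 5.1513 × 10^5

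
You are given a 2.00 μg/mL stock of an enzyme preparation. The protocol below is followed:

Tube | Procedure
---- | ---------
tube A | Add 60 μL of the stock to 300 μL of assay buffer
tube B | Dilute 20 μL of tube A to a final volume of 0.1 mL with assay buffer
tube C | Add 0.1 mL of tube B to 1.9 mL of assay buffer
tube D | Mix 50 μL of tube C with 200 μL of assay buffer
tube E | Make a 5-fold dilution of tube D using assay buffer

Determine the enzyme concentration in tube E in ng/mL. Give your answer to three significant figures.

0.133 ng/mL

Step 1: 60 μL + 300 μL = 360 μL total → factor 360/60 = 6
Step 2: 20 μL brought to 0.1 mL → factor 100/20 = 5
Step 3: 0.1 mL + 1.9 mL = 2 mL total → factor 2/0.1 = 20
Step 4: 50 μL + 200 μL = 250 μL total → factor 250/50 = 5
Step 5: 5-fold → factor 5
Overall dilution factor = 6 × 5 × 20 × 5 × 5 = 15000
Final = 2.00 μg/mL / 15000 = 0.0001333 μg/mL = 0.133 ng/mL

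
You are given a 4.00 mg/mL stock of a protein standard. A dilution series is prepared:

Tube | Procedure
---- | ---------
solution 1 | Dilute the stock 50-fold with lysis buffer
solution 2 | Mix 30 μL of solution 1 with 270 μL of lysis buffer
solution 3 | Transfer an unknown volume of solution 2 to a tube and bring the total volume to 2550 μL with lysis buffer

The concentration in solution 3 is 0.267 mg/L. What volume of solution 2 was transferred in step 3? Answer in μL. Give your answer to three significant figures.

85.1 μL

Step 1: 50-fold → factor 50
Step 2: 30 μL + 270 μL = 300 μL total → factor 300/30 = 10
Step 3: v brought to 2550 μL → factor = 2550 μL/v
Product of known-step factors = 500
Overall factor = 4.00 mg/mL / (0.267 mg/L) = 14981
Step-3 factor = 14981 / 500 = 29.963
v = 2550 μL / 29.963 = 85.1 μL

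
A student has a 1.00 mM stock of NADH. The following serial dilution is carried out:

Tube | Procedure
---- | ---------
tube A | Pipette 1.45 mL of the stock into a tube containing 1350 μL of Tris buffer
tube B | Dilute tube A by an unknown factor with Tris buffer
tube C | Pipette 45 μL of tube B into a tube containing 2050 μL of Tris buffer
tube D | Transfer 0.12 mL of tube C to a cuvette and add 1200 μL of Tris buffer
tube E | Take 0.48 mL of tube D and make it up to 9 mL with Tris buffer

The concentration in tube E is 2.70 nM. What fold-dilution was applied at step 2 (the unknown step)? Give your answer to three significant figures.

Step 1: 1.45 mL + 1350 μL = 2.8 mL total → factor 2.8/1.45 = 1.931
Step 2: unknown factor x
Step 3: 45 μL + 2050 μL = 2095 μL total → factor 2095/45 = 46.556
Step 4: 0.12 mL + 1200 μL = 1.32 mL total → factor 1.32/0.12 = 11
Step 5: 0.48 mL brought to 9 mL → factor 9/0.48 = 18.75
Product of known-step factors = 18542
Overall factor = 1.00 mM / (2.70 nM) = 3.7037 × 10^5
x = 3.7037 × 10^5 / 18542 = 20.0

20.0-fold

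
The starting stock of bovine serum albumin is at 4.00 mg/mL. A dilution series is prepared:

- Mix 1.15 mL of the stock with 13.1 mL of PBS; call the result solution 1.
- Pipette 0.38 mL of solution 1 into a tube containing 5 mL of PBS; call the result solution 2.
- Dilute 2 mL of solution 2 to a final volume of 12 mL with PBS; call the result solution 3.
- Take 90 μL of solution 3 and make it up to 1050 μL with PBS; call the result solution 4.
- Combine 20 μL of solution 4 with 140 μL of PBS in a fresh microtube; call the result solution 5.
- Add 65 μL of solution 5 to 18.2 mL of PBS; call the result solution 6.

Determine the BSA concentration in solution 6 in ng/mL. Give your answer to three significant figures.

Step 1: 1.15 mL + 13.1 mL = 14.25 mL total → factor 14.25/1.15 = 12.391
Step 2: 0.38 mL + 5 mL = 5.38 mL total → factor 5.38/0.38 = 14.158
Step 3: 2 mL brought to 12 mL → factor 12/2 = 6
Step 4: 90 μL brought to 1050 μL → factor 1050/90 = 11.667
Step 5: 20 μL + 140 μL = 160 μL total → factor 160/20 = 8
Step 6: 65 μL + 18.2 mL = 18265 μL total → factor 18265/65 = 281
Overall dilution factor = 12.391 × 14.158 × 6 × 11.667 × 8 × 281 = 2.7606 × 10^7
Final = 4.00 mg/mL / 2.7606 × 10^7 = 1.449 × 10^-7 mg/mL = 0.145 ng/mL

0.145 ng/mL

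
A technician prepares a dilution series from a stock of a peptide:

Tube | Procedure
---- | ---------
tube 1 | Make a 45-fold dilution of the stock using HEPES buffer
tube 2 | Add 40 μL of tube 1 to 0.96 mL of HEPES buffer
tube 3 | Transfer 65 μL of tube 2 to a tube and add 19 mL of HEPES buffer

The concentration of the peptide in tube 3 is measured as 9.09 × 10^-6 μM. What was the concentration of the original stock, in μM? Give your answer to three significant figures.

Step 1: 45-fold → factor 45
Step 2: 40 μL + 0.96 mL = 1000 μL total → factor 1000/40 = 25
Step 3: 65 μL + 19 mL = 19065 μL total → factor 19065/65 = 293.31
Overall dilution factor = 45 × 25 × 293.31 = 3.2997 × 10^5
Stock = 9.09 × 10^-6 μM × 3.2997 × 10^5 = 3.00 μM

3.00 μM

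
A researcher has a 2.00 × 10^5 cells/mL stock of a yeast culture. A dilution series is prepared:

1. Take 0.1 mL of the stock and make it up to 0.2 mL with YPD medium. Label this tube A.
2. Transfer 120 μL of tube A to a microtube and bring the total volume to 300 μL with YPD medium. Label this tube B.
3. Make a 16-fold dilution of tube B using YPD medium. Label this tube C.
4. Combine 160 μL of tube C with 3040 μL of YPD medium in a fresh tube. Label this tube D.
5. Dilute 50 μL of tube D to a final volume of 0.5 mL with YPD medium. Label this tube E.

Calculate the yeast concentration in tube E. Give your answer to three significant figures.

Step 1: 0.1 mL brought to 0.2 mL → factor 0.2/0.1 = 2
Step 2: 120 μL brought to 300 μL → factor 300/120 = 2.5
Step 3: 16-fold → factor 16
Step 4: 160 μL + 3040 μL = 3200 μL total → factor 3200/160 = 20
Step 5: 50 μL brought to 0.5 mL → factor 500/50 = 10
Dilution factor through tube E = 2 × 2.5 × 16 × 20 × 10 = 16000
[tube E] = 2.00 × 10^5 cells/mL / 16000 = 12.5 cells/mL

12.5 cells/mL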